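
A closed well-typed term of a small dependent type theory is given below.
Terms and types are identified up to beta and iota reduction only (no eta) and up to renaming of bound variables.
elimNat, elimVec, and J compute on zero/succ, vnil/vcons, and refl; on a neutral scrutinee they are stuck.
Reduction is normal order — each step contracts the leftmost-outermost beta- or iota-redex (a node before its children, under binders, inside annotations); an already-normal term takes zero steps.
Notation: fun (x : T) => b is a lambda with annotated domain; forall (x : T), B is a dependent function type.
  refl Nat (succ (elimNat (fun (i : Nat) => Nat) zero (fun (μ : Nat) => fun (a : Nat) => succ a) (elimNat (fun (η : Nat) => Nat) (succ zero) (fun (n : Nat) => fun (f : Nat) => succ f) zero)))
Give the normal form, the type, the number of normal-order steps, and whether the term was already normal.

resulting normal form:
  refl Nat (succ (succ zero))
the term's type:
  Eq Nat (succ (succ zero)) (succ (succ zero))
steps to reach normal form (normal order): 5
already normal: no
first contracted redex: an elimNat iota-redex


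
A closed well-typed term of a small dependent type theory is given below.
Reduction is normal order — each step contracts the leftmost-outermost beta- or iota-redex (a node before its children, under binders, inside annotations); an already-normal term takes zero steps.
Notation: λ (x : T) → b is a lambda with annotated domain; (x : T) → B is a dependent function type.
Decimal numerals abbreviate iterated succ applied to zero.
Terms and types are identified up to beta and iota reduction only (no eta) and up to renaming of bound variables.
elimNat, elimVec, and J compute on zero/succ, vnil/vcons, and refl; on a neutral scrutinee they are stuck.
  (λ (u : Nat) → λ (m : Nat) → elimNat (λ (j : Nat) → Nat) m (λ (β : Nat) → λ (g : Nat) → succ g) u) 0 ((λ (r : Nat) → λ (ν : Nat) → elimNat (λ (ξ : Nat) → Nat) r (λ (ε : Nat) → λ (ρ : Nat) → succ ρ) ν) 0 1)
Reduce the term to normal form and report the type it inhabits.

normal form:
  1
type:
  Nat
observation: normalization takes exactly 9 steps under the normal-order strategy.


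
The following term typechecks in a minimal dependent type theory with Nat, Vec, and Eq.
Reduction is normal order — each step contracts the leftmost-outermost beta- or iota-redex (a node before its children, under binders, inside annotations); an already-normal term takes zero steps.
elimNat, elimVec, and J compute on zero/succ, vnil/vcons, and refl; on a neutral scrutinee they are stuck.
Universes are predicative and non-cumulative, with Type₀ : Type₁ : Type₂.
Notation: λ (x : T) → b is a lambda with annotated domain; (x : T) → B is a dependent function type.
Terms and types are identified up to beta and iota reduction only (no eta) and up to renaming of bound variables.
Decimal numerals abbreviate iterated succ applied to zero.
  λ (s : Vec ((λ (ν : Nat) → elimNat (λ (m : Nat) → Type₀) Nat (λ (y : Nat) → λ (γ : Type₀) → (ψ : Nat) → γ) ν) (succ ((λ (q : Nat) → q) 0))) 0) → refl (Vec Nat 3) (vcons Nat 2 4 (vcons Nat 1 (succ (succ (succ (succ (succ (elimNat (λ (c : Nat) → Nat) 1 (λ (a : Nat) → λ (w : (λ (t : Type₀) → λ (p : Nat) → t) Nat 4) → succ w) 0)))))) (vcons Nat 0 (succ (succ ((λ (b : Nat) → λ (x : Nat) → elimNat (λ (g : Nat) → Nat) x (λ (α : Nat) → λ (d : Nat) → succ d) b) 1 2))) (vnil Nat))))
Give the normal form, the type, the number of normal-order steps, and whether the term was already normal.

normal form:
  λ (s : Vec ((ν : Nat) → Nat) 0) → refl (Vec Nat 3) (vcons Nat 2 4 (vcons Nat 1 6 (vcons Nat 0 5 (vnil Nat))))
the term's type:
  (s : Vec ((ν : Nat) → Nat) 0) → Eq (Vec Nat 3) (vcons Nat 2 4 (vcons Nat 1 6 (vcons Nat 0 5 (vnil Nat)))) (vcons Nat 2 4 (vcons Nat 1 6 (vcons Nat 0 5 (vnil Nat))))
steps to reach normal form (normal order): 13
started in normal form: no
first redex: a beta-redex


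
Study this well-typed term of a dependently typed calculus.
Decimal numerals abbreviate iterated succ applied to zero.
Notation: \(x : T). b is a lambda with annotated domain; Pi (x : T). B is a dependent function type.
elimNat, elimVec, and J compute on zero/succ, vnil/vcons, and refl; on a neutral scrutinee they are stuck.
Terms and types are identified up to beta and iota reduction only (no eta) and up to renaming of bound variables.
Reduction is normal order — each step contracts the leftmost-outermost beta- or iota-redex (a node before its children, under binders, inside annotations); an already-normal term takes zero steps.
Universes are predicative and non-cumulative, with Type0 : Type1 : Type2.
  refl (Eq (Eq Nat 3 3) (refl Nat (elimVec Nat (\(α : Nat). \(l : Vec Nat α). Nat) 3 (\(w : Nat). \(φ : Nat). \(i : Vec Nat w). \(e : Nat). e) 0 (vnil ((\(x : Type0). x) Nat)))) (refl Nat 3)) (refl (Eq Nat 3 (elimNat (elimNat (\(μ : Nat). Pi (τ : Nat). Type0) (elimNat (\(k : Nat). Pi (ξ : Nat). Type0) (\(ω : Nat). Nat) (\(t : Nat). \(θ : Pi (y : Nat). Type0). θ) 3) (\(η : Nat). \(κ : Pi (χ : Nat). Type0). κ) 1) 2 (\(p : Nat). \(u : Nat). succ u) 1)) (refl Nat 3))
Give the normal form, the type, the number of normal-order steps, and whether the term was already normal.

reduced normal form:
  refl (Eq (Eq Nat 3 3) (refl Nat 3) (refl Nat 3)) (refl (Eq Nat 3 3) (refl Nat 3))
the term's type:
  Eq (Eq (Eq Nat 3 3) (refl Nat 3) (refl Nat 3)) (refl (Eq Nat 3 3) (refl Nat 3)) (refl (Eq Nat 3 3) (refl Nat 3))
steps to reach normal form (normal order): 5
term was already normal: no
first redex: an elimVec iota-redex


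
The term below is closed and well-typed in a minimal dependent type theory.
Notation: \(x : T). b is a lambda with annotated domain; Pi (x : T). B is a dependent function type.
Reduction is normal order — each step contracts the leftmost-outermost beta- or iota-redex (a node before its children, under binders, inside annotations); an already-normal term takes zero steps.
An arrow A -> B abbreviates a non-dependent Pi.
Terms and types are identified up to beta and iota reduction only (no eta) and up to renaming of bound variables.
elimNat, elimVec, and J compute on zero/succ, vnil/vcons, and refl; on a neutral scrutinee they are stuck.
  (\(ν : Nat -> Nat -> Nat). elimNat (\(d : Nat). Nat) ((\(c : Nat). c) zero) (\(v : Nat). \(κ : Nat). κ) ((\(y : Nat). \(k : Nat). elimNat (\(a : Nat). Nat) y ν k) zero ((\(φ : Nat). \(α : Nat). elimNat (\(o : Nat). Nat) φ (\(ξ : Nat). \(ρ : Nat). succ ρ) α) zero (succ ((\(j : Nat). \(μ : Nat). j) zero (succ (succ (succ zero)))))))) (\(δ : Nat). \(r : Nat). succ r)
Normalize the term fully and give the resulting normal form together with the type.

reduced normal form:
  zero
inferred type:
  Nat
observation: normalization takes exactly 20 steps under the normal-order strategy.


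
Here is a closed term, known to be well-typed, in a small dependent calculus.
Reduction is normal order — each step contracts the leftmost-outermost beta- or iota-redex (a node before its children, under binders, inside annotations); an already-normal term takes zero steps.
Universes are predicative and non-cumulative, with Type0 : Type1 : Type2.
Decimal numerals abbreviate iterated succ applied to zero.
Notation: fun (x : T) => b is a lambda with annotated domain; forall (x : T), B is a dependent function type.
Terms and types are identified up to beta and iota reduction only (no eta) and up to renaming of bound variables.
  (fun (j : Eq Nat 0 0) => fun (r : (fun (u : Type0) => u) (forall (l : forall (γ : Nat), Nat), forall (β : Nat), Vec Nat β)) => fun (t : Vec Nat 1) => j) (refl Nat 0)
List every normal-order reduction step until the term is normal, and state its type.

normal-order reduction sequence:
  (fun (j : Eq Nat 0 0) => fun (r : (fun (u : Type0) => u) (forall (l : forall (γ : Nat), Nat), forall (β : Nat), Vec Nat β)) => fun (t : Vec Nat 1) => j) (refl Nat 0)
  ~> fun (j : (fun (r : Type0) => r) (forall (u : forall (l : Nat), Nat), forall (γ : Nat), Vec Nat γ)) => fun (β : Vec Nat 1) => refl Nat 0
  ~> fun (j : forall (r : forall (u : Nat), Nat), forall (l : Nat), Vec Nat l) => fun (γ : Vec Nat 1) => refl Nat 0
inferred type:
  forall (j : forall (r : forall (u : Nat), Nat), forall (l : Nat), Vec Nat l), forall (γ : Vec Nat 1), Eq Nat 0 0


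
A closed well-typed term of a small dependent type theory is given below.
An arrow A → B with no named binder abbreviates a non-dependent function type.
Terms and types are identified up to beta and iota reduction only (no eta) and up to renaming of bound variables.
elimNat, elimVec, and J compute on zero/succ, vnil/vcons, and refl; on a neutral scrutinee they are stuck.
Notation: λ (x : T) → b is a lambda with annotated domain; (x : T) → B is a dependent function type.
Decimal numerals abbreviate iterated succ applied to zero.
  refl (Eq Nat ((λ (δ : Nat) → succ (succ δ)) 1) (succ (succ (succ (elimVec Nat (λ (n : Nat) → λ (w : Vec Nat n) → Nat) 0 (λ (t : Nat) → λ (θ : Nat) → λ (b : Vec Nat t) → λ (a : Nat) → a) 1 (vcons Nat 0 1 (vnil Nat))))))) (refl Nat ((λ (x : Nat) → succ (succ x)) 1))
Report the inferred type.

the term's type:
  Eq (Eq Nat 3 3) (refl Nat 3) (refl Nat 3)


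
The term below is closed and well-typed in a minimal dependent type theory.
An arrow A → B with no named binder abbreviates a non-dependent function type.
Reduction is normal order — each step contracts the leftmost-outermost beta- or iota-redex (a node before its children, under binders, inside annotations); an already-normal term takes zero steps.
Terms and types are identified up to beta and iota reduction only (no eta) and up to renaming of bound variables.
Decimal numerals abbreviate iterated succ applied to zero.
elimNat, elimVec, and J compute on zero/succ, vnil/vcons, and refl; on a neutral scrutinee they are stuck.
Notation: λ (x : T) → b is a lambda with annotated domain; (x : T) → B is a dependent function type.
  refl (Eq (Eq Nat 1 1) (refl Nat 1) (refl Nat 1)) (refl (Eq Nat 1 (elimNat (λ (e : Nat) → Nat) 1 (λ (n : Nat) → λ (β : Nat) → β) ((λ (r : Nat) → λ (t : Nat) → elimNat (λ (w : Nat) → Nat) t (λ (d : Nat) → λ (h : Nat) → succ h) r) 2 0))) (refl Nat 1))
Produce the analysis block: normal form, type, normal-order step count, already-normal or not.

reduced normal form:
  refl (Eq (Eq Nat 1 1) (refl Nat 1) (refl Nat 1)) (refl (Eq Nat 1 1) (refl Nat 1))
type:
  Eq (Eq (Eq Nat 1 1) (refl Nat 1) (refl Nat 1)) (refl (Eq Nat 1 1) (refl Nat 1)) (refl (Eq Nat 1 1) (refl Nat 1))
reduction steps (normal order): 16
already normal: no
first contracted redex: a beta-redex


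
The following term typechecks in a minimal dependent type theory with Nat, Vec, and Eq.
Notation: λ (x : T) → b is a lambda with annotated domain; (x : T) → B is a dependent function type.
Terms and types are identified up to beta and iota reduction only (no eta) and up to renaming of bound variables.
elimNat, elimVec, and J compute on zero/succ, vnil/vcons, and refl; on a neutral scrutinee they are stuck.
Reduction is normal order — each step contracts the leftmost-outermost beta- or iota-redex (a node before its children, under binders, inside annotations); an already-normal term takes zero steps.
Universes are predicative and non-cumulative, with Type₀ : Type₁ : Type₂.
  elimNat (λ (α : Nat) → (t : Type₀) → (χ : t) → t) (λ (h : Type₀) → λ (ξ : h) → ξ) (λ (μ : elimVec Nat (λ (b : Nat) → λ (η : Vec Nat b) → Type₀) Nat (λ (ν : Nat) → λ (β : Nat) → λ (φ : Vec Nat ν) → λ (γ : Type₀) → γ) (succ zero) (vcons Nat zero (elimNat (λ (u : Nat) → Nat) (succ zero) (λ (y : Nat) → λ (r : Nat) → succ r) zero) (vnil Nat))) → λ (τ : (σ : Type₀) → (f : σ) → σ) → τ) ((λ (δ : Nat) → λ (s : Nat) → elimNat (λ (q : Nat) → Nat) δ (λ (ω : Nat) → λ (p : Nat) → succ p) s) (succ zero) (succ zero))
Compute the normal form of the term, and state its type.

resulting normal form:
  λ (α : Type₀) → λ (t : α) → t
type:
  (α : Type₀) → (t : α) → α


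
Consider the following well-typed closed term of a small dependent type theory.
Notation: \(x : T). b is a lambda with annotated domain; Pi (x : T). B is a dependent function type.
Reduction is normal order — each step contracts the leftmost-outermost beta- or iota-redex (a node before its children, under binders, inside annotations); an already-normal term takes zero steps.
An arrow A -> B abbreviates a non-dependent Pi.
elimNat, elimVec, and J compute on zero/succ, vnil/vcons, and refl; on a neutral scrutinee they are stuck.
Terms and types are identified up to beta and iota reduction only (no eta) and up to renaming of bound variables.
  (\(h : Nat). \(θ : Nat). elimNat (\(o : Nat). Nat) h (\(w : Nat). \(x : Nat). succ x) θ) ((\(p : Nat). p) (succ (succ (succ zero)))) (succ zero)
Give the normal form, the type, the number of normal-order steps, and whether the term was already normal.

normal form:
  succ (succ (succ (succ zero)))
type:
  Nat
normal-order step count: 7
term was already normal: no
first redex: a beta-redex


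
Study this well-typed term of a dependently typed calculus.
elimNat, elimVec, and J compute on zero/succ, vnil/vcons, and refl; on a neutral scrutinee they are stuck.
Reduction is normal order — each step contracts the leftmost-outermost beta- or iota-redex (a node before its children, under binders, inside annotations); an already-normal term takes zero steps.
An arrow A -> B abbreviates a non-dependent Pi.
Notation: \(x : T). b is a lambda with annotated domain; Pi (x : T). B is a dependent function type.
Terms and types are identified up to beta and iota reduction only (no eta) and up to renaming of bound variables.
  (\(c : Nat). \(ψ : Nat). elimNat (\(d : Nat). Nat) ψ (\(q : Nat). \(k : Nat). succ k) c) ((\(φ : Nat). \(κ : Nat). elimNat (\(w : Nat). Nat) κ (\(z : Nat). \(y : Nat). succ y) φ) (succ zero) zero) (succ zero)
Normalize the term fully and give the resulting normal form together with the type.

reduced normal form:
  succ (succ zero)
inferred type:
  Nat
observation: contracting a beta-redex first, the term normalizes in 12 steps.


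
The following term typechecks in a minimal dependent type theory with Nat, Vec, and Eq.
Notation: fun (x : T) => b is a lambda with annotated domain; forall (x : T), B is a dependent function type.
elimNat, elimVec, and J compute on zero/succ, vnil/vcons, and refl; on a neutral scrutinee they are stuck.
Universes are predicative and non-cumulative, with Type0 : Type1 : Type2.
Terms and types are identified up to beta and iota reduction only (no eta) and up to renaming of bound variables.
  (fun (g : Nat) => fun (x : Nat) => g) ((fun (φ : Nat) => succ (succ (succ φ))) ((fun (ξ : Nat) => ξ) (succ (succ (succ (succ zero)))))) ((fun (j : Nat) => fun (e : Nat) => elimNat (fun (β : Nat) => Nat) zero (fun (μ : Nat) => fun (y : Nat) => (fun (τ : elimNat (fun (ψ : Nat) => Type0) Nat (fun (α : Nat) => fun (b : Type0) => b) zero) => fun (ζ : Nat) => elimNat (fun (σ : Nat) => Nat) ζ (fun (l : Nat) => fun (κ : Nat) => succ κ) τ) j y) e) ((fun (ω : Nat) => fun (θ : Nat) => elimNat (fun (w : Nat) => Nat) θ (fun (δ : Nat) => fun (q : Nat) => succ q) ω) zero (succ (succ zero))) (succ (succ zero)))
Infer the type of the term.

inferred type:
  Nat


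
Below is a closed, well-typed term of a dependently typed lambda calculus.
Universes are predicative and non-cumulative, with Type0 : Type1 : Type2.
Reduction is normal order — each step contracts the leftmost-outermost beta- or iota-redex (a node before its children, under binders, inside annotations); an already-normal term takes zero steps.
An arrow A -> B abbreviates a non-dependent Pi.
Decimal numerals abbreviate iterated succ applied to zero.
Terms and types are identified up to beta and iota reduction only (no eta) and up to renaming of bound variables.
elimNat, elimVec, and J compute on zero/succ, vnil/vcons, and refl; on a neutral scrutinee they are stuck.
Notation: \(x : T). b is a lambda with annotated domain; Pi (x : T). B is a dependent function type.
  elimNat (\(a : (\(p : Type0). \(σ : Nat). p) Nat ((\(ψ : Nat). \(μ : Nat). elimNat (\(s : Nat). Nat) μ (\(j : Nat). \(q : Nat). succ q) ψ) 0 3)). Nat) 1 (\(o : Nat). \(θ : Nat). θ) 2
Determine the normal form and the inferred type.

normal form:
  1
type:
  Nat
observation: normalization takes exactly 7 steps under the normal-order strategy.


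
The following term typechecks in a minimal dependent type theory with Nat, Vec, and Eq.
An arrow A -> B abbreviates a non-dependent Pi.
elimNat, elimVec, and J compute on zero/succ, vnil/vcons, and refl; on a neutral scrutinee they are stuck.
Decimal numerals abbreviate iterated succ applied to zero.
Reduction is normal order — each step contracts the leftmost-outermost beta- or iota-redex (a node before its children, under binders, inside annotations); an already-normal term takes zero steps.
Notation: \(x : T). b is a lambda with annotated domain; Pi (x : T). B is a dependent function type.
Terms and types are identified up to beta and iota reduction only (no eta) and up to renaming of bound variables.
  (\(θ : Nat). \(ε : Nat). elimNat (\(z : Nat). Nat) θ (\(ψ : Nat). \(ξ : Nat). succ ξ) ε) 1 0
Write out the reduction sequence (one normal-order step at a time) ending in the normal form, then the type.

normal-order reduction:
  (\(θ : Nat). \(ε : Nat). elimNat (\(z : Nat). Nat) θ (\(ψ : Nat). \(ξ : Nat). succ ξ) ε) 1 0
  ~> (\(θ : Nat). elimNat (\(ε : Nat). Nat) 1 (\(z : Nat). \(ψ : Nat). succ ψ) θ) 0
  ~> elimNat (\(θ : Nat). Nat) 1 (\(ε : Nat). \(z : Nat). succ z) 0
  ~> 1
the term's type:
  Nat


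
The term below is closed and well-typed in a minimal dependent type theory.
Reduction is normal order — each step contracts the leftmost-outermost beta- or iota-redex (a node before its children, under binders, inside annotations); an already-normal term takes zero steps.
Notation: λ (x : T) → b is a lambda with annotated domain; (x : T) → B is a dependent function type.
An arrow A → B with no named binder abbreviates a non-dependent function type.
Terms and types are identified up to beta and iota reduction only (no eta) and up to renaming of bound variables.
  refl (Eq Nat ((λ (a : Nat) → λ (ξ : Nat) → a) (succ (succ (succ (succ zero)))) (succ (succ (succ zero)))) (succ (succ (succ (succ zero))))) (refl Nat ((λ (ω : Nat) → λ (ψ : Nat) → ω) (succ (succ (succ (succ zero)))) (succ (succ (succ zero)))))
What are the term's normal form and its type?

resulting normal form:
  refl (Eq Nat (succ (succ (succ (succ zero)))) (succ (succ (succ (succ zero))))) (refl Nat (succ (succ (succ (succ zero)))))
inferred type:
  Eq (Eq Nat (succ (succ (succ (succ zero)))) (succ (succ (succ (succ zero))))) (refl Nat (succ (succ (succ (succ zero))))) (refl Nat (succ (succ (succ (succ zero)))))
observation: normalization takes exactly 4 steps under the normal-order strategy.


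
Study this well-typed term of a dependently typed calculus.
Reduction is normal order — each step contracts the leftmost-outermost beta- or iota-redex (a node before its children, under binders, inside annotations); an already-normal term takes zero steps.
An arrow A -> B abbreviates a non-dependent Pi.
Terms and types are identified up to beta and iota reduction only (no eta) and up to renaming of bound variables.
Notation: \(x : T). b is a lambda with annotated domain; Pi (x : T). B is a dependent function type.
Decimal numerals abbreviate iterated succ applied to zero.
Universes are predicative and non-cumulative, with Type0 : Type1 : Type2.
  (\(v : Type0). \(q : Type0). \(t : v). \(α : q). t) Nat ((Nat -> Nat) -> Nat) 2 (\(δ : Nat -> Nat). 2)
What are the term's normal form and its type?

resulting normal form:
  2
the term's type:
  Nat
observation: the leftmost-outermost redex is a beta-redex, and normalization takes 4 steps.


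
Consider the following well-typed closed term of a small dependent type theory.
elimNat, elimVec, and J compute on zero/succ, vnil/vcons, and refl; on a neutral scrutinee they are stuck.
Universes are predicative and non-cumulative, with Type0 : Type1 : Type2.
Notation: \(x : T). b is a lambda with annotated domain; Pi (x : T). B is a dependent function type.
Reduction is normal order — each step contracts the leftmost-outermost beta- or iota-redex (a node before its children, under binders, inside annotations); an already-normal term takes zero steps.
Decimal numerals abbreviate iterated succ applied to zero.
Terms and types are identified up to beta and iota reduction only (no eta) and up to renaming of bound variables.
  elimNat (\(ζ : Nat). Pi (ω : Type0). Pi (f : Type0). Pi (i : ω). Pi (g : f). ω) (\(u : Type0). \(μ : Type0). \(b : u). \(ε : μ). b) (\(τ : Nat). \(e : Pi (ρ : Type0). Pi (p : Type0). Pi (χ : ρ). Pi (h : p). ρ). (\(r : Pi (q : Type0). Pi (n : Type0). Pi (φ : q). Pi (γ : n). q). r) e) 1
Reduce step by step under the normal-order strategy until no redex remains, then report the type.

reduction (normal order):
  elimNat (\(ζ : Nat). Pi (ω : Type0). Pi (f : Type0). Pi (i : ω). Pi (g : f). ω) (\(u : Type0). \(μ : Type0). \(b : u). \(ε : μ). b) (\(τ : Nat). \(e : Pi (ρ : Type0). Pi (p : Type0). Pi (χ : ρ). Pi (h : p). ρ). (\(r : Pi (q : Type0). Pi (n : Type0). Pi (φ : q). Pi (γ : n). q). r) e) 1
  ~> (\(ζ : Nat). \(ω : Pi (f : Type0). Pi (i : Type0). Pi (g : f). Pi (u : i). f). (\(μ : Pi (b : Type0). Pi (ε : Type0). Pi (τ : b). Pi (e : ε). b). μ) ω) 0 (elimNat (\(ρ : Nat). Pi (p : Type0). Pi (χ : Type0). Pi (h : p). Pi (r : χ). p) (\(q : Type0). \(n : Type0). \(φ : q). \(γ : n). φ) (\(w : Nat). \(c : Pi (m : Type0). Pi (θ : Type0). Pi (α : m). Pi (ψ : θ). m). (\(β : Pi (x : Type0). Pi (κ : Type0). Pi (a : x). Pi (σ : κ). x). β) c) 0)
  ~> (\(ζ : Pi (ω : Type0). Pi (f : Type0). Pi (i : ω). Pi (g : f). ω). (\(u : Pi (μ : Type0). Pi (b : Type0). Pi (ε : μ). Pi (τ : b). μ). u) ζ) (elimNat (\(e : Nat). Pi (ρ : Type0). Pi (p : Type0). Pi (χ : ρ). Pi (h : p). ρ) (\(r : Type0). \(q : Type0). \(n : r). \(φ : q). n) (\(γ : Nat). \(w : Pi (c : Type0). Pi (m : Type0). Pi (θ : c). Pi (α : m). c). (\(ψ : Pi (β : Type0). Pi (x : Type0). Pi (κ : β). Pi (a : x). β). ψ) w) 0)
  ~> (\(ζ : Pi (ω : Type0). Pi (f : Type0). Pi (i : ω). Pi (g : f). ω). ζ) (elimNat (\(u : Nat). Pi (μ : Type0). Pi (b : Type0). Pi (ε : μ). Pi (τ : b). μ) (\(e : Type0). \(ρ : Type0). \(p : e). \(χ : ρ). p) (\(h : Nat). \(r : Pi (q : Type0). Pi (n : Type0). Pi (φ : q). Pi (γ : n). q). (\(w : Pi (c : Type0). Pi (m : Type0). Pi (θ : c). Pi (α : m). c). w) r) 0)
  ~> elimNat (\(ζ : Nat). Pi (ω : Type0). Pi (f : Type0). Pi (i : ω). Pi (g : f). ω) (\(u : Type0). \(μ : Type0). \(b : u). \(ε : μ). b) (\(τ : Nat). \(e : Pi (ρ : Type0). Pi (p : Type0). Pi (χ : ρ). Pi (h : p). ρ). (\(r : Pi (q : Type0). Pi (n : Type0). Pi (φ : q). Pi (γ : n). q). r) e) 0
  ~> \(ζ : Type0). \(ω : Type0). \(f : ζ). \(i : ω). f
the term's type:
  Pi (ζ : Type0). Pi (ω : Type0). Pi (f : ζ). Pi (i : ω). ζ


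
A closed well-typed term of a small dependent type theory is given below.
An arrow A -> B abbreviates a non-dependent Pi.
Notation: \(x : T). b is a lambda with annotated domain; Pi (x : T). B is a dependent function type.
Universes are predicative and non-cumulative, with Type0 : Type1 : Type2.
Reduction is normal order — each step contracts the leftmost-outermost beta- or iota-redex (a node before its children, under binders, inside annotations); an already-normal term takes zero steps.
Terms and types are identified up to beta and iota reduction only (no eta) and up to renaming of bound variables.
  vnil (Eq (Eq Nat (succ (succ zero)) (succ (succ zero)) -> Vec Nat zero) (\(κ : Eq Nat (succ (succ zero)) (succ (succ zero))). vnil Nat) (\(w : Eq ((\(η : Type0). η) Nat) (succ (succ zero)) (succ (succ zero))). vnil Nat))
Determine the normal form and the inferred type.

normal form:
  vnil (Eq (Eq Nat (succ (succ zero)) (succ (succ zero)) -> Vec Nat zero) (\(κ : Eq Nat (succ (succ zero)) (succ (succ zero))). vnil Nat) (\(w : Eq Nat (succ (succ zero)) (succ (succ zero))). vnil Nat))
inferred type:
  Vec (Eq (Eq Nat (succ (succ zero)) (succ (succ zero)) -> Vec Nat zero) (\(κ : Eq Nat (succ (succ zero)) (succ (succ zero))). vnil Nat) (\(w : Eq Nat (succ (succ zero)) (succ (succ zero))). vnil Nat)) zero
observation: normalization takes exactly 1 step under the normal-order strategy.


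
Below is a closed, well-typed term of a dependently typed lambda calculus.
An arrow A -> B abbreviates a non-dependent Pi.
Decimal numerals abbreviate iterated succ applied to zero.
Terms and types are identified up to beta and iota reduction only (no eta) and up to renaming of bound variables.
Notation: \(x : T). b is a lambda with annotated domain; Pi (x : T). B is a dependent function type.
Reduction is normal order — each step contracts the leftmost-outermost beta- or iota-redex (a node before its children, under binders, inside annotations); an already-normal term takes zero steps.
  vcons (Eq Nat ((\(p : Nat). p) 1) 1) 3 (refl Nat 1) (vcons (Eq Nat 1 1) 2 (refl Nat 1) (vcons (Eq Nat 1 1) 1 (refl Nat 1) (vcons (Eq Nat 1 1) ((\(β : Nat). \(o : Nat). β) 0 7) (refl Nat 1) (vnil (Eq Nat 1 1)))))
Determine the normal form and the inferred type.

reduced normal form:
  vcons (Eq Nat 1 1) 3 (refl Nat 1) (vcons (Eq Nat 1 1) 2 (refl Nat 1) (vcons (Eq Nat 1 1) 1 (refl Nat 1) (vcons (Eq Nat 1 1) 0 (refl Nat 1) (vnil (Eq Nat 1 1)))))
the term's type:
  Vec (Eq Nat 1 1) 4


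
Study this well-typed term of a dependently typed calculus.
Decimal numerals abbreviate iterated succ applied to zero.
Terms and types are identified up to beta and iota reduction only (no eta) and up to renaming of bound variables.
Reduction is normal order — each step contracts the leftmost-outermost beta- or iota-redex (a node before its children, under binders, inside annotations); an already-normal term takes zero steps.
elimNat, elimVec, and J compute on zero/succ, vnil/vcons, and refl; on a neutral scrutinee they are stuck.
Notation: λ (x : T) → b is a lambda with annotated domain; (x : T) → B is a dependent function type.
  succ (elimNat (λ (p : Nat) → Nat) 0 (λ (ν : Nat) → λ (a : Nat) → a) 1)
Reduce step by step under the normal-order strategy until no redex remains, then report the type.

reduction (normal order):
  succ (elimNat (λ (p : Nat) → Nat) 0 (λ (ν : Nat) → λ (a : Nat) → a) 1)
  ~> succ ((λ (p : Nat) → λ (ν : Nat) → ν) 0 (elimNat (λ (a : Nat) → Nat) 0 (λ (z : Nat) → λ (j : Nat) → j) 0))
  ~> succ ((λ (p : Nat) → p) (elimNat (λ (ν : Nat) → Nat) 0 (λ (a : Nat) → λ (z : Nat) → z) 0))
  ~> succ (elimNat (λ (p : Nat) → Nat) 0 (λ (ν : Nat) → λ (a : Nat) → a) 0)
  ~> 1
type:
  Nat


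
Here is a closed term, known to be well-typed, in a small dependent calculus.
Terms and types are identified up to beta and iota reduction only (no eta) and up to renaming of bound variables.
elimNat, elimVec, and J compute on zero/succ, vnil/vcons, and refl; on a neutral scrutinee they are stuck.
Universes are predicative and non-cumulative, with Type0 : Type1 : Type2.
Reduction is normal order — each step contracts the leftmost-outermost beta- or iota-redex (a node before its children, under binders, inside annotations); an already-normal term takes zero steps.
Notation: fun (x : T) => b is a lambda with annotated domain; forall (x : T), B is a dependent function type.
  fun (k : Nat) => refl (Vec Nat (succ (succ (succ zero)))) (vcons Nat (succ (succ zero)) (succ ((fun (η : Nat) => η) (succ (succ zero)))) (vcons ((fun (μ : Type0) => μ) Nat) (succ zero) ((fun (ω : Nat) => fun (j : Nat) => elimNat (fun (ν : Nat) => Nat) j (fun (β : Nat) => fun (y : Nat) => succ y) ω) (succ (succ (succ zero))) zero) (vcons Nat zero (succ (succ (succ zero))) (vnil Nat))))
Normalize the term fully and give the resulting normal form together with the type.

resulting normal form:
  fun (k : Nat) => refl (Vec Nat (succ (succ (succ zero)))) (vcons Nat (succ (succ zero)) (succ (succ (succ zero))) (vcons Nat (succ zero) (succ (succ (succ zero))) (vcons Nat zero (succ (succ (succ zero))) (vnil Nat))))
inferred type:
  forall (k : Nat), Eq (Vec Nat (succ (succ (succ zero)))) (vcons Nat (succ (succ zero)) (succ (succ (succ zero))) (vcons Nat (succ zero) (succ (succ (succ zero))) (vcons Nat zero (succ (succ (succ zero))) (vnil Nat)))) (vcons Nat (succ (succ zero)) (succ (succ (succ zero))) (vcons Nat (succ zero) (succ (succ (succ zero))) (vcons Nat zero (succ (succ (succ zero))) (vnil Nat))))


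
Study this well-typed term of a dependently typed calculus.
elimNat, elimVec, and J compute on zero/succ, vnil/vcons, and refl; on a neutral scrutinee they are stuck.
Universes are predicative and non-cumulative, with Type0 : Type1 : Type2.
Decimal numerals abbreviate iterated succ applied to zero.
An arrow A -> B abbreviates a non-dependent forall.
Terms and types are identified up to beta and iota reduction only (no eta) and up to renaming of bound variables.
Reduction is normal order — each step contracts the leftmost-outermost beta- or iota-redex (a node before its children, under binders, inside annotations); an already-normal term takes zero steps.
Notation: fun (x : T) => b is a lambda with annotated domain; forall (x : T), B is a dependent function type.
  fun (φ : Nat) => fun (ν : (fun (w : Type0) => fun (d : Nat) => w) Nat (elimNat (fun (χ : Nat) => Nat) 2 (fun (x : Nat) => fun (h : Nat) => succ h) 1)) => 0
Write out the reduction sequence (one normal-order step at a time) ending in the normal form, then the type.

reduction (normal order):
  fun (φ : Nat) => fun (ν : (fun (w : Type0) => fun (d : Nat) => w) Nat (elimNat (fun (χ : Nat) => Nat) 2 (fun (x : Nat) => fun (h : Nat) => succ h) 1)) => 0
  ~> fun (φ : Nat) => fun (ν : (fun (w : Nat) => Nat) (elimNat (fun (d : Nat) => Nat) 2 (fun (χ : Nat) => fun (x : Nat) => succ x) 1)) => 0
  ~> fun (φ : Nat) => fun (ν : Nat) => 0
type:
  Nat -> Nat -> Nat


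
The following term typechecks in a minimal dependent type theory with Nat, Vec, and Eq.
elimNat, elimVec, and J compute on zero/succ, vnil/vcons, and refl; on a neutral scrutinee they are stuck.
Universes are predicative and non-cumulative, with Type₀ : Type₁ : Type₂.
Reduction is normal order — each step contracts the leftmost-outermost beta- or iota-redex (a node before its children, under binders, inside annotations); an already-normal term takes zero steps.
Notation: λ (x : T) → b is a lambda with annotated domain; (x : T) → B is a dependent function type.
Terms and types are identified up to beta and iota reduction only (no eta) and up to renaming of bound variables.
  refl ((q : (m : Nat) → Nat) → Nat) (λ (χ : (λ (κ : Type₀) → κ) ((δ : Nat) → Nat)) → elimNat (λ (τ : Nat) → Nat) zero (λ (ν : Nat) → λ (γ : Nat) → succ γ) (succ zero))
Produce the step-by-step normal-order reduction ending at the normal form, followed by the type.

normal-order reduction:
  refl ((q : (m : Nat) → Nat) → Nat) (λ (χ : (λ (κ : Type₀) → κ) ((δ : Nat) → Nat)) → elimNat (λ (τ : Nat) → Nat) zero (λ (ν : Nat) → λ (γ : Nat) → succ γ) (succ zero))
  ~> refl ((q : (m : Nat) → Nat) → Nat) (λ (χ : (κ : Nat) → Nat) → elimNat (λ (δ : Nat) → Nat) zero (λ (τ : Nat) → λ (ν : Nat) → succ ν) (succ zero))
  ~> refl ((q : (m : Nat) → Nat) → Nat) (λ (χ : (κ : Nat) → Nat) → (λ (δ : Nat) → λ (τ : Nat) → succ τ) zero (elimNat (λ (ν : Nat) → Nat) zero (λ (γ : Nat) → λ (z : Nat) → succ z) zero))
  ~> refl ((q : (m : Nat) → Nat) → Nat) (λ (χ : (κ : Nat) → Nat) → (λ (δ : Nat) → succ δ) (elimNat (λ (τ : Nat) → Nat) zero (λ (ν : Nat) → λ (γ : Nat) → succ γ) zero))
  ~> refl ((q : (m : Nat) → Nat) → Nat) (λ (χ : (κ : Nat) → Nat) → succ (elimNat (λ (δ : Nat) → Nat) zero (λ (τ : Nat) → λ (ν : Nat) → succ ν) zero))
  ~> refl ((q : (m : Nat) → Nat) → Nat) (λ (χ : (κ : Nat) → Nat) → succ zero)
type:
  Eq ((q : (m : Nat) → Nat) → Nat) (λ (χ : (κ : Nat) → Nat) → succ zero) (λ (δ : (τ : Nat) → Nat) → succ zero)


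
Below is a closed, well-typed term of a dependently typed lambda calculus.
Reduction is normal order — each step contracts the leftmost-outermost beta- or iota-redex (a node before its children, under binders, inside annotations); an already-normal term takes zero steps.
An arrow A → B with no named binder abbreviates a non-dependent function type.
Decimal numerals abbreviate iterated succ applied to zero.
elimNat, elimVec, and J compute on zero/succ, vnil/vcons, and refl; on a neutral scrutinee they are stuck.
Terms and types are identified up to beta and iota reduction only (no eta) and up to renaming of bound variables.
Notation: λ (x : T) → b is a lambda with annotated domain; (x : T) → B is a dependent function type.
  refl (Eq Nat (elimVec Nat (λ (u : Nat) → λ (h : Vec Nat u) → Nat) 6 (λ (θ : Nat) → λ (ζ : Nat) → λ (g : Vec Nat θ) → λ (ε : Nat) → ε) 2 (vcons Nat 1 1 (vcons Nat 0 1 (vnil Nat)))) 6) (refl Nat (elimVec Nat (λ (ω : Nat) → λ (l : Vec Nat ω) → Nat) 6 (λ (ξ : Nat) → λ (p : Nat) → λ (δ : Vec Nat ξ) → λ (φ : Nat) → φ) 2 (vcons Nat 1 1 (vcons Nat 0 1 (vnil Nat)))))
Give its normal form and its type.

normal form:
  refl (Eq Nat 6 6) (refl Nat 6)
type:
  Eq (Eq Nat 6 6) (refl Nat 6) (refl Nat 6)
observation: the leftmost-outermost redex is an elimVec iota-redex, and normalization takes 22 steps.


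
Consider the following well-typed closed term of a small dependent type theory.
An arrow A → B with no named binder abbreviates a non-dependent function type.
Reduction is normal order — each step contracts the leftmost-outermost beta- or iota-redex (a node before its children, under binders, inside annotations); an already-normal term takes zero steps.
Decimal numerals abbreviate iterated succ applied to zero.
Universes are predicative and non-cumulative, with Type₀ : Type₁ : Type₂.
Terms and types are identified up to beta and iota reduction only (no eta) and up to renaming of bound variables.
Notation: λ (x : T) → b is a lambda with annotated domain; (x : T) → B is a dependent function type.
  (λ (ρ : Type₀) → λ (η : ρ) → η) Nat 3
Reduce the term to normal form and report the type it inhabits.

resulting normal form:
  3
type:
  Nat
observation: contracting a beta-redex first, the term normalizes in 2 steps.


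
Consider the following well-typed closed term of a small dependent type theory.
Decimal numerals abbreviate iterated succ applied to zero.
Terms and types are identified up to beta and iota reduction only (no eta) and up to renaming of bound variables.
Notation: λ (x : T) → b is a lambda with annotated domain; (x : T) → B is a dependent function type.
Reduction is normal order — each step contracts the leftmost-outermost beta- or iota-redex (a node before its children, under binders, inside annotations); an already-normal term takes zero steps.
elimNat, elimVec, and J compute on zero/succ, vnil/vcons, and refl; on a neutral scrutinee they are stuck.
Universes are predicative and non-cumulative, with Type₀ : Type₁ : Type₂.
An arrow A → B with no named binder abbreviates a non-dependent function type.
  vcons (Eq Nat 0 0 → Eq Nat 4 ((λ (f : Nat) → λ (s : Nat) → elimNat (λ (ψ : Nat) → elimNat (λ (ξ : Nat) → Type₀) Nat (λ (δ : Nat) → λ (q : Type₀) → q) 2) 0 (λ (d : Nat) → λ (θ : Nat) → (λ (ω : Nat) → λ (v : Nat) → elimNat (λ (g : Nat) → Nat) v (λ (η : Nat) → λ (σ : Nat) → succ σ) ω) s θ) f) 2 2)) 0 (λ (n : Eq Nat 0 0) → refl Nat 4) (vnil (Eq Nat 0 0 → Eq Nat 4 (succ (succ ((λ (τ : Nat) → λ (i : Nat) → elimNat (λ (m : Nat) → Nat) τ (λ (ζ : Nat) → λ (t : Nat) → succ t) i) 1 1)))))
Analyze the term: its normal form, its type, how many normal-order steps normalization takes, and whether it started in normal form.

normal form:
  vcons (Eq Nat 0 0 → Eq Nat 4 4) 0 (λ (f : Eq Nat 0 0) → refl Nat 4) (vnil (Eq Nat 0 0 → Eq Nat 4 4))
the term's type:
  Vec (Eq Nat 0 0 → Eq Nat 4 4) 1
normal-order step count: 33
started in normal form: no
first redex: a beta-redex


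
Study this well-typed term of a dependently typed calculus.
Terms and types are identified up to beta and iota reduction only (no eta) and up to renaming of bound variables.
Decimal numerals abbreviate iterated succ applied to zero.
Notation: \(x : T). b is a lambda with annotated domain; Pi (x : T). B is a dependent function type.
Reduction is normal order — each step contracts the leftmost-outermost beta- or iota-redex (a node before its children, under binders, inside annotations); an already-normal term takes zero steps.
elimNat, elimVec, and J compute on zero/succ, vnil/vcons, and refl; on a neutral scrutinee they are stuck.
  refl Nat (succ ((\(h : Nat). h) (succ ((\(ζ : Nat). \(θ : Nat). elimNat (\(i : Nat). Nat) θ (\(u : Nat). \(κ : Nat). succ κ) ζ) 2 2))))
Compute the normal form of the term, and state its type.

resulting normal form:
  refl Nat 6
type:
  Eq Nat 6 6


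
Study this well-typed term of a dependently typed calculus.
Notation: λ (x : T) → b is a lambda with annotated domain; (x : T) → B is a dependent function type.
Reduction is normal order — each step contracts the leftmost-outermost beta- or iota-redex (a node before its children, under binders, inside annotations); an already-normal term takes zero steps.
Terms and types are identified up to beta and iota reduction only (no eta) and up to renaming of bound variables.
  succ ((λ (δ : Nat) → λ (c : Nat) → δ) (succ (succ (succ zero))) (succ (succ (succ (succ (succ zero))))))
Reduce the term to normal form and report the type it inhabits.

resulting normal form:
  succ (succ (succ (succ zero)))
the term's type:
  Nat
observation: contracting a beta-redex first, the term normalizes in 2 steps.


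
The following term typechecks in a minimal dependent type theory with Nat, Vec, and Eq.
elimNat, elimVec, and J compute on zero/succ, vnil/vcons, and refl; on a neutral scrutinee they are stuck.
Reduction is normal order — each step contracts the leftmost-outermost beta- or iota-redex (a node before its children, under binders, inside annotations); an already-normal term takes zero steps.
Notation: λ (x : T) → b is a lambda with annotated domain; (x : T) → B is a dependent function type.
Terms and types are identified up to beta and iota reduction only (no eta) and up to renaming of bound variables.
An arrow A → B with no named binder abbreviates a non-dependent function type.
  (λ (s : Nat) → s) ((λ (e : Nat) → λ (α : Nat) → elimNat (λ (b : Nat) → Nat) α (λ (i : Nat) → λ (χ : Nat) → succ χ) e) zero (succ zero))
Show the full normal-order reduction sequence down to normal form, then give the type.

reduction (normal order):
  (λ (s : Nat) → s) ((λ (e : Nat) → λ (α : Nat) → elimNat (λ (b : Nat) → Nat) α (λ (i : Nat) → λ (χ : Nat) → succ χ) e) zero (succ zero))
  ~> (λ (s : Nat) → λ (e : Nat) → elimNat (λ (α : Nat) → Nat) e (λ (b : Nat) → λ (i : Nat) → succ i) s) zero (succ zero)
  ~> (λ (s : Nat) → elimNat (λ (e : Nat) → Nat) s (λ (α : Nat) → λ (b : Nat) → succ b) zero) (succ zero)
  ~> elimNat (λ (s : Nat) → Nat) (succ zero) (λ (e : Nat) → λ (α : Nat) → succ α) zero
  ~> succ zero
type:
  Nat


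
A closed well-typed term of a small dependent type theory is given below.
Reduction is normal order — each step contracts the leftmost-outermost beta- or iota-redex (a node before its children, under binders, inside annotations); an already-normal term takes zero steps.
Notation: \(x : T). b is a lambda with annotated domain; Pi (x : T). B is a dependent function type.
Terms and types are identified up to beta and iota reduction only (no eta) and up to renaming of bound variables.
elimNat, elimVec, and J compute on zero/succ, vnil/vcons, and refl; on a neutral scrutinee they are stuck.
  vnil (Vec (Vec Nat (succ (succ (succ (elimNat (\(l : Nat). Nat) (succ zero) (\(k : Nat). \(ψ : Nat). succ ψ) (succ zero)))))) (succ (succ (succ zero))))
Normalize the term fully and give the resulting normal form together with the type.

reduced normal form:
  vnil (Vec (Vec Nat (succ (succ (succ (succ (succ zero)))))) (succ (succ (succ zero))))
inferred type:
  Vec (Vec (Vec Nat (succ (succ (succ (succ (succ zero)))))) (succ (succ (succ zero)))) zero
observation: 4 normal-order steps separate the term from its normal form.
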